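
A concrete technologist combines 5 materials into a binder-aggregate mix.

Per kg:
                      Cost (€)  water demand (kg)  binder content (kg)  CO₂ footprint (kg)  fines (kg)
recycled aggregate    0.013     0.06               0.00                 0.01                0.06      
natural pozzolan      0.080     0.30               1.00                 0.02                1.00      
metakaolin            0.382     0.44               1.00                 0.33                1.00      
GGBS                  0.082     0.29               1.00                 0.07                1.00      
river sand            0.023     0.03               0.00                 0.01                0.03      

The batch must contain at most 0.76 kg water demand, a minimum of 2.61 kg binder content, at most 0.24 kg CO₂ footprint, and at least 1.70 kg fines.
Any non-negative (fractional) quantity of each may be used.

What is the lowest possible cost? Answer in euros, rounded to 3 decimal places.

Let x1 = kg of recycled aggregate, x2 = kg of natural pozzolan, x3 = kg of metakaolin, x4 = kg of GGBS, x5 = kg of river sand.
min 0.013x1 + 0.08x2 + 0.382x3 + 0.082x4 + 0.023x5 s.t.:
  0.06x1 + 0.3x2 + 0.44x3 + 0.29x4 + 0.03x5 ≤ 0.76   (water demand)
  1x2 + 1x3 + 1x4 ≥ 2.61   (binder content)
  0.01x1 + 0.02x2 + 0.33x3 + 0.07x4 + 0.01x5 ≤ 0.24   (CO₂ footprint)
  0.06x1 + 1x2 + 1x3 + 1x4 + 0.03x5 ≥ 1.7   (fines)
  x1, x2, x3, x4, x5 ≥ 0.
The cheapest feasible vertex uses only natural pozzolan, GGBS; recycled aggregate, metakaolin, river sand are not used. Binding constraints: water demand and binder content.
Solving gives x2 = 0.31, x4 = 2.3.
Objective = 0.08·0.31 + 0.082·2.3 = 0.21340.

€0.213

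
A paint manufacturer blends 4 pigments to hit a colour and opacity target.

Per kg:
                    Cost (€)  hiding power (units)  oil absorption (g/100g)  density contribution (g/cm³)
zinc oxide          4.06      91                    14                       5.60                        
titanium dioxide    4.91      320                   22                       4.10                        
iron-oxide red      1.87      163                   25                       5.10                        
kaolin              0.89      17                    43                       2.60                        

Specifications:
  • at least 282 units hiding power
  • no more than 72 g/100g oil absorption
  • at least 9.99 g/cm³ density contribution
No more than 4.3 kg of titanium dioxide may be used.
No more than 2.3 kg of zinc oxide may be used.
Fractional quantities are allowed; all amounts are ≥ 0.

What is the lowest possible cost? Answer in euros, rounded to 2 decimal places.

€3.63

Treat it as an LP. Let x1 = kg of zinc oxide, x2 = kg of titanium dioxide, x3 = kg of iron-oxide red, x4 = kg of kaolin.
Minimise 4.06x1 + 4.91x2 + 1.87x3 + 0.89x4 with:
  91x1 + 320x2 + 163x3 + 17x4 ≥ 282   (hiding power)
  14x1 + 22x2 + 25x3 + 43x4 ≤ 72   (oil absorption)
  5.6x1 + 4.1x2 + 5.1x3 + 2.6x4 ≥ 9.99   (density contribution)
  x2 ≤ 4.3
  x1 ≤ 2.3
  x1, x2, x3, x4 ≥ 0.
The cheapest feasible vertex uses only iron-oxide red, kaolin; zinc oxide, titanium dioxide are not used. The hiding power and density contribution requirements are met with equality.
That vertex is x3 = 1.671, x4 = 0.5641.
Total cost: 1.87·1.671 + 0.89·0.5641 = 3.6268.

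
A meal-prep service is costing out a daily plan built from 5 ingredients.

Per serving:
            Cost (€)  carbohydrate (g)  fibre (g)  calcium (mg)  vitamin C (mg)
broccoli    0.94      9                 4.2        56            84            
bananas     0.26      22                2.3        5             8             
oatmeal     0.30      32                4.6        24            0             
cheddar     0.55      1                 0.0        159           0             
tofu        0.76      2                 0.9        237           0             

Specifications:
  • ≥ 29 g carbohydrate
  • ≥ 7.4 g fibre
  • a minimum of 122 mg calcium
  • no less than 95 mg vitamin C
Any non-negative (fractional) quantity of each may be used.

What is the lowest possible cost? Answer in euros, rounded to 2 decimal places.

This is a linear program. Let x1 = servings of broccoli, x2 = servings of bananas, x3 = servings of oatmeal, x4 = servings of cheddar, x5 = servings of tofu.
Minimise 0.94x1 + 0.26x2 + 0.3x3 + 0.55x4 + 0.76x5 s.t.:
  9x1 + 22x2 + 32x3 + 1x4 + 2x5 ≥ 29   (carbohydrate)
  4.2x1 + 2.3x2 + 4.6x3 + 0.9x5 ≥ 7.4   (fibre)
  56x1 + 5x2 + 24x3 + 159x4 + 237x5 ≥ 122   (calcium)
  84x1 + 8x2 ≥ 95   (vitamin C)
  x1, x2, x3, x4, x5 ≥ 0.
The cheapest feasible vertex uses only broccoli, oatmeal, tofu; bananas, cheddar are not used. There the carbohydrate, calcium, vitamin C constraints are tight.
Optimal quantities: broccoli = 1.131 servings, oatmeal = 0.5763 servings, tofu = 0.1892 servings.
Hence cost = 0.94·1.131 + 0.3·0.5763 + 0.76·0.1892 = €1.3798.

€1.38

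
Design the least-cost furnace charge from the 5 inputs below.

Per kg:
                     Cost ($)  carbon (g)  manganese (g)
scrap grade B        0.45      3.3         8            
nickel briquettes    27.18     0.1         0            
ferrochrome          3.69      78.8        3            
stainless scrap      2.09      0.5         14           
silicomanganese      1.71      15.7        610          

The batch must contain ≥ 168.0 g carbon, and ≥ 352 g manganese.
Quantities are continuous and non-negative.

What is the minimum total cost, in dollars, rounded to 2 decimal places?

$8.42

Set it up as a linear program. Let x1 = kg of scrap grade B, x2 = kg of nickel briquettes, x3 = kg of ferrochrome, x4 = kg of stainless scrap, x5 = kg of silicomanganese.
Minimise 0.45x1 + 27.18x2 + 3.69x3 + 2.09x4 + 1.71x5 s.t.:
  3.3x1 + 0.1x2 + 78.8x3 + 0.5x4 + 15.7x5 ≥ 168   (carbon)
  8x1 + 3x3 + 14x4 + 610x5 ≥ 352   (manganese)
  x1, x2, x3, x4, x5 ≥ 0.
The minimum-cost mix takes nothing from scrap grade B, nickel briquettes, stainless scrap — only ferrochrome, silicomanganese. The carbon and manganese requirements are met with equality.
So ferrochrome = 2.019 kg, silicomanganese = 0.5671 kg.
Objective = 3.69·2.019 + 1.71·0.5671 = 8.4199.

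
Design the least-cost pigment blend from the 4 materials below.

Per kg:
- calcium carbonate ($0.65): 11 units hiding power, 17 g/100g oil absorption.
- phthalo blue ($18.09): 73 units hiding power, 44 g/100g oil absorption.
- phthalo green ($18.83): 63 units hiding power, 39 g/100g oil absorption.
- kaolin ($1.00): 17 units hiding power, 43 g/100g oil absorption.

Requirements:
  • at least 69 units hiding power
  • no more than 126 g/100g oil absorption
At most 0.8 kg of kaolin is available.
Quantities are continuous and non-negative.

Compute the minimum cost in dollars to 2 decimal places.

$4.07

Set it up as a linear program. Let x1 = kg of calcium carbonate, x2 = kg of phthalo blue, x3 = kg of phthalo green, x4 = kg of kaolin.
Minimize 0.65x1 + 18.09x2 + 18.83x3 + 1x4 with:
  11x1 + 73x2 + 63x3 + 17x4 ≥ 69   (hiding power)
  17x1 + 44x2 + 39x3 + 43x4 ≤ 126   (oil absorption)
  x4 ≤ 0.8
  x1, x2, x3, x4 ≥ 0.
The optimal basis is {calcium carbonate, kaolin}; phthalo blue, phthalo green drop out. Binding constraints: hiding power and the kaolin cap.
So calcium carbonate = 5.036 kg, kaolin = 0.8 kg.
Objective = 0.65·5.036 + 1·0.8 = 4.0734.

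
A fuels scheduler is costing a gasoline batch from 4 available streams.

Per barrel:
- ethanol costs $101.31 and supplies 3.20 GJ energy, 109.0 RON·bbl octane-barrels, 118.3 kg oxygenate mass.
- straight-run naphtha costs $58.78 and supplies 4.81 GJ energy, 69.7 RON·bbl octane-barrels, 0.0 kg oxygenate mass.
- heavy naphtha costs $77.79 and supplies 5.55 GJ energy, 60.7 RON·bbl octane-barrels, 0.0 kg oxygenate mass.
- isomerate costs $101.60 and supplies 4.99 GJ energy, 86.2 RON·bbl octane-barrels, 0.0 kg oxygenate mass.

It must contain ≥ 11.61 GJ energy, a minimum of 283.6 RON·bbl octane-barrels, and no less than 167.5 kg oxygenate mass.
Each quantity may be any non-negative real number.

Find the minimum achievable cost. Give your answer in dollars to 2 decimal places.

$252.46

Let x1 = barrels of ethanol, x2 = barrels of straight-run naphtha, x3 = barrels of heavy naphtha, x4 = barrels of isomerate.
Minimize 101.31x1 + 58.78x2 + 77.79x3 + 101.6x4 with:
  3.2x1 + 4.81x2 + 5.55x3 + 4.99x4 ≥ 11.61   (energy)
  109x1 + 69.7x2 + 60.7x3 + 86.2x4 ≥ 283.6   (octane-barrels)
  118.3x1 ≥ 167.5   (oxygenate mass)
  x1, x2, x3, x4 ≥ 0.
At the optimum only ethanol, straight-run naphtha are positive (heavy naphtha, isomerate = 0). The octane-barrels and oxygenate mass requirements are met with equality.
Solving gives x1 = 1.4159, x2 = 1.8546.
Objective = 101.31·1.4159 + 58.78·1.8546 = 252.4582.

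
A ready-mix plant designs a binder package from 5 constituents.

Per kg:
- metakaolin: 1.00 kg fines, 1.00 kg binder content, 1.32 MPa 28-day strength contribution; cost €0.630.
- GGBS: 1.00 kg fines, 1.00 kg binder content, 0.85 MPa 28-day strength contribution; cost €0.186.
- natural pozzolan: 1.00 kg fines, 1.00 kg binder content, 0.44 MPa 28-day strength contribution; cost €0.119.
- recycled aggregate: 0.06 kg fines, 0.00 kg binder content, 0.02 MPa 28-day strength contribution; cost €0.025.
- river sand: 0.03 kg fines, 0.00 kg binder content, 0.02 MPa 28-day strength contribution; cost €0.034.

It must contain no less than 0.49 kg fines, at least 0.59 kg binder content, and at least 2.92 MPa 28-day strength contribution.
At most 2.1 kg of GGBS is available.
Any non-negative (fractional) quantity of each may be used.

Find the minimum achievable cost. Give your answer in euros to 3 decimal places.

€0.698

Let x1 = kg of metakaolin, x2 = kg of GGBS, x3 = kg of natural pozzolan, x4 = kg of recycled aggregate, x5 = kg of river sand.
min 0.63x1 + 0.186x2 + 0.119x3 + 0.025x4 + 0.034x5 s.t.:
  1x1 + 1x2 + 1x3 + 0.06x4 + 0.03x5 ≥ 0.49   (fines)
  1x1 + 1x2 + 1x3 ≥ 0.59   (binder content)
  1.32x1 + 0.85x2 + 0.44x3 + 0.02x4 + 0.02x5 ≥ 2.92   (28-day strength contribution)
  x2 ≤ 2.1
  x1, x2, x3, x4, x5 ≥ 0.
The minimum-cost mix takes nothing from metakaolin, recycled aggregate, river sand — only GGBS, natural pozzolan. Binding constraints: 28-day strength contribution and the GGBS cap.
So GGBS = 2.1 kg, natural pozzolan = 2.58 kg.
Total cost: 0.186·2.1 + 0.119·2.58 = 0.69762.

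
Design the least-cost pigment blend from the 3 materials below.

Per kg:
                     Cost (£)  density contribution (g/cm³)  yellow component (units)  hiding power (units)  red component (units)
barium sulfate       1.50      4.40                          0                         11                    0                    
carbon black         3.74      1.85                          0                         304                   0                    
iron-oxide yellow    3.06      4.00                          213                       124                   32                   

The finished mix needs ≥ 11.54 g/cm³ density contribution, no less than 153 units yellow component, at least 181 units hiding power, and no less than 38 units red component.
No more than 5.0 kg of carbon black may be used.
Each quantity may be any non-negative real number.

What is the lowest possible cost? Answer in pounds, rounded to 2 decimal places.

£6.12

This is a linear program. Let x1 = kg of barium sulfate, x2 = kg of carbon black, x3 = kg of iron-oxide yellow.
Minimize 1.5x1 + 3.74x2 + 3.06x3 subject to:
  4.4x1 + 1.85x2 + 4x3 ≥ 11.54   (density contribution)
  213x3 ≥ 153   (yellow component)
  11x1 + 304x2 + 124x3 ≥ 181   (hiding power)
  32x3 ≥ 38   (red component)
  x2 ≤ 5
  x1, x2, x3 ≥ 0.
All 3 inputs are positive at the optimum. Binding constraints: density contribution, hiding power, red component.
Optimal quantities: barium sulfate = 1.52 kg, carbon black = 0.05603 kg, iron-oxide yellow = 1.188 kg.
Cost = 1.5·1.52 + 3.74·0.05603 + 3.06·1.188 = 6.1248.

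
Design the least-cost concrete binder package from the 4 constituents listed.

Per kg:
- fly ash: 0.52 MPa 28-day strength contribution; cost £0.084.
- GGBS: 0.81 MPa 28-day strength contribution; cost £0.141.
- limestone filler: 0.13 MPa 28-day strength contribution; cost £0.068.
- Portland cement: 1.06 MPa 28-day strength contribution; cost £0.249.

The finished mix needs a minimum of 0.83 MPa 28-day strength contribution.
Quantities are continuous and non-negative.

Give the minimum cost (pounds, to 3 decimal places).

Let x1 = kg of fly ash, x2 = kg of GGBS, x3 = kg of limestone filler, x4 = kg of Portland cement.
Minimize 0.084x1 + 0.141x2 + 0.068x3 + 0.249x4 with:
  0.52x1 + 0.81x2 + 0.13x3 + 1.06x4 ≥ 0.83   (28-day strength contribution)
  x1, x2, x3, x4 ≥ 0.
The minimum-cost mix takes nothing from GGBS, limestone filler, Portland cement — only fly ash. Binding constraint: 28-day strength contribution.
So fly ash = 1.596 kg.
Hence cost = 0.084·1.596 = £0.13406.

£0.134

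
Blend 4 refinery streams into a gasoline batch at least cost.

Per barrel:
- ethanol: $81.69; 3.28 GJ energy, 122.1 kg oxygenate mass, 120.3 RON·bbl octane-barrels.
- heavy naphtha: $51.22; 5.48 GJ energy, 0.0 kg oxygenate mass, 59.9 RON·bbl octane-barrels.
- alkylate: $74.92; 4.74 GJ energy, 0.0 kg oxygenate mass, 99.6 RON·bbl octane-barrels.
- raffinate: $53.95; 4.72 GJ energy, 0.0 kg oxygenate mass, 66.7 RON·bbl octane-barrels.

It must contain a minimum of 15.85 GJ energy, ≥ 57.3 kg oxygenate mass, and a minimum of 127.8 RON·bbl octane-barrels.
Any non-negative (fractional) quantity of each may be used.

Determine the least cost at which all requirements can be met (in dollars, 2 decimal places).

$172.09

Set it up as a linear program. Let x1 = barrels of ethanol, x2 = barrels of heavy naphtha, x3 = barrels of alkylate, x4 = barrels of raffinate.
min 81.69x1 + 51.22x2 + 74.92x3 + 53.95x4 s.t.:
  3.28x1 + 5.48x2 + 4.74x3 + 4.72x4 ≥ 15.85   (energy)
  122.1x1 ≥ 57.3   (oxygenate mass)
  120.3x1 + 59.9x2 + 99.6x3 + 66.7x4 ≥ 127.8   (octane-barrels)
  x1, x2, x3, x4 ≥ 0.
The cheapest feasible vertex uses only ethanol, heavy naphtha; alkylate, raffinate are not used. Binding constraints: energy and oxygenate mass.
So ethanol = 0.46929 barrels, heavy naphtha = 2.6114 barrels.
Objective = 81.69·0.46929 + 51.22·2.6114 = 172.0922.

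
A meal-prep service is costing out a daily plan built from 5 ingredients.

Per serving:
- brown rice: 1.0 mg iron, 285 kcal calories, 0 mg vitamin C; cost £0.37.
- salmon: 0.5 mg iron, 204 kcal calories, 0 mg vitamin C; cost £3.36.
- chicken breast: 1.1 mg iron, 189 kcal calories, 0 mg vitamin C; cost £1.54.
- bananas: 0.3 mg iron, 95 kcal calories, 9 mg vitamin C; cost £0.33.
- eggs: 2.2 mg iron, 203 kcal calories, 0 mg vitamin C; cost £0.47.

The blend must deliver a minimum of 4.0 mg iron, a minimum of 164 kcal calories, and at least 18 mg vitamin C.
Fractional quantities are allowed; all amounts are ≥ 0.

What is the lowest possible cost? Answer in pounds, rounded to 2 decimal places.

£1.39

Let x1 = servings of brown rice, x2 = servings of salmon, x3 = servings of chicken breast, x4 = servings of bananas, x5 = servings of eggs.
Minimize 0.37x1 + 3.36x2 + 1.54x3 + 0.33x4 + 0.47x5 s.t.:
  1x1 + 0.5x2 + 1.1x3 + 0.3x4 + 2.2x5 ≥ 4   (iron)
  285x1 + 204x2 + 189x3 + 95x4 + 203x5 ≥ 164   (calories)
  9x4 ≥ 18   (vitamin C)
  x1, x2, x3, x4, x5 ≥ 0.
The cheapest feasible vertex uses only bananas, eggs; brown rice, salmon, chicken breast are not used. There the iron and vitamin C constraints are tight.
Solving gives x4 = 2, x5 = 1.545.
Hence cost = 0.33·2 + 0.47·1.545 = £1.3862.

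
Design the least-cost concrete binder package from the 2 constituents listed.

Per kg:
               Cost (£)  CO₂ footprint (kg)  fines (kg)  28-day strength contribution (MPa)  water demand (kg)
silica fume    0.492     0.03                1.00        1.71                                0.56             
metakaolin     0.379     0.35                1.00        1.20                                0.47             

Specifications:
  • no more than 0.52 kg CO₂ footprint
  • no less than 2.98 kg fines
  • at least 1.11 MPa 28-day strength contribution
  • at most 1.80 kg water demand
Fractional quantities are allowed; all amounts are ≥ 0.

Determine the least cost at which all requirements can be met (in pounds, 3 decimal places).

£1.314

Set it up as a linear program. Let x1 = kg of silica fume, x2 = kg of metakaolin.
min 0.492x1 + 0.379x2 s.t.:
  0.03x1 + 0.35x2 ≤ 0.52   (CO₂ footprint)
  1x1 + 1x2 ≥ 2.98   (fines)
  1.71x1 + 1.2x2 ≥ 1.11   (28-day strength contribution)
  0.56x1 + 0.47x2 ≤ 1.8   (water demand)
  x1, x2 ≥ 0.
Both inputs are positive at the optimum. The CO₂ footprint and fines requirements are met with equality.
So silica fume = 1.634 kg, metakaolin = 1.346 kg.
Objective = 0.492·1.634 + 0.379·1.346 = 1.31406.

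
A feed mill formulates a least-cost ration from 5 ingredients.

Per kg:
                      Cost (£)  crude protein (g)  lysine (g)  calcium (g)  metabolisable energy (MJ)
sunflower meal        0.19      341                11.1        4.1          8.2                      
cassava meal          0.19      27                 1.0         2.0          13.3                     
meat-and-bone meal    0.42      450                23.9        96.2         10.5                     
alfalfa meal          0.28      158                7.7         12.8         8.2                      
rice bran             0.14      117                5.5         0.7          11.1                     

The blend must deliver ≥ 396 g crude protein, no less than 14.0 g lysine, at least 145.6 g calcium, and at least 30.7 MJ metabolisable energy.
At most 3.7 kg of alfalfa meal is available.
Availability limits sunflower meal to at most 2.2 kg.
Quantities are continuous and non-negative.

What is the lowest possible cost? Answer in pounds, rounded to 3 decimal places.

£0.820

Set it up as a linear program. Let x1 = kg of sunflower meal, x2 = kg of cassava meal, x3 = kg of meat-and-bone meal, x4 = kg of alfalfa meal, x5 = kg of rice bran.
min 0.19x1 + 0.19x2 + 0.42x3 + 0.28x4 + 0.14x5 with:
  341x1 + 27x2 + 450x3 + 158x4 + 117x5 ≥ 396   (crude protein)
  11.1x1 + 1x2 + 23.9x3 + 7.7x4 + 5.5x5 ≥ 14   (lysine)
  4.1x1 + 2x2 + 96.2x3 + 12.8x4 + 0.7x5 ≥ 145.6   (calcium)
  8.2x1 + 13.3x2 + 10.5x3 + 8.2x4 + 11.1x5 ≥ 30.7   (metabolisable energy)
  x4 ≤ 3.7
  x1 ≤ 2.2
  x1, x2, x3, x4, x5 ≥ 0.
At the optimum only meat-and-bone meal, rice bran are positive (sunflower meal, cassava meal, alfalfa meal = 0). Binding constraints: calcium and metabolisable energy.
Optimal quantities: meat-and-bone meal = 1.504 kg, rice bran = 1.343 kg.
Hence cost = 0.42·1.504 + 0.14·1.343 = £0.81970.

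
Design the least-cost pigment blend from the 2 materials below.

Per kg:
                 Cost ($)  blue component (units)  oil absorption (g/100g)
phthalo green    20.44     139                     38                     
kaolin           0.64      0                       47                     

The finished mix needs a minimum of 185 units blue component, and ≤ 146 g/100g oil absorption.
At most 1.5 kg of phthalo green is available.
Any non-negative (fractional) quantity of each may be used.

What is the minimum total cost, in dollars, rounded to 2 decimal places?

$27.20

Let x1 = kg of phthalo green, x2 = kg of kaolin.
Minimize 20.44x1 + 0.64x2 subject to:
  139x1 ≥ 185   (blue component)
  38x1 + 47x2 ≤ 146   (oil absorption)
  x1 ≤ 1.5
  x1, x2 ≥ 0.
The cheapest feasible vertex uses only phthalo green; kaolin is not used. There the blue component constraint is tight.
So phthalo green = 1.3309 kg.
Total cost: 20.44·1.3309 = 27.2036.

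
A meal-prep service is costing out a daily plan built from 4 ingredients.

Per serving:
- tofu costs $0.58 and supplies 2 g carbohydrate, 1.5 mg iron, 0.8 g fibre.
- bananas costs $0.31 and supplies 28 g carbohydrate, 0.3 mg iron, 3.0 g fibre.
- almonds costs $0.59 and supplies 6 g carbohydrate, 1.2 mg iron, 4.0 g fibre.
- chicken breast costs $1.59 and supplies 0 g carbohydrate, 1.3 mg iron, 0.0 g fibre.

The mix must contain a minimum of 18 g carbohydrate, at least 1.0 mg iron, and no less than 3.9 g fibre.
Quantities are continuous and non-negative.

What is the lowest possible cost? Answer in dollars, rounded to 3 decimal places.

This is a linear program. Let x1 = servings of tofu, x2 = servings of bananas, x3 = servings of almonds, x4 = servings of chicken breast.
min 0.58x1 + 0.31x2 + 0.59x3 + 1.59x4 with:
  2x1 + 28x2 + 6x3 ≥ 18   (carbohydrate)
  1.5x1 + 0.3x2 + 1.2x3 + 1.3x4 ≥ 1   (iron)
  0.8x1 + 3x2 + 4x3 ≥ 3.9   (fibre)
  x1, x2, x3, x4 ≥ 0.
The cheapest feasible vertex uses only tofu, bananas, almonds; chicken breast is not used. The carbohydrate, iron, fibre requirements are met with equality.
So tofu = 0.1095 servings, bananas = 0.5133 servings, almonds = 0.5681 servings.
Objective = 0.58·0.1095 + 0.31·0.5133 + 0.59·0.5681 = 0.55781.

$0.558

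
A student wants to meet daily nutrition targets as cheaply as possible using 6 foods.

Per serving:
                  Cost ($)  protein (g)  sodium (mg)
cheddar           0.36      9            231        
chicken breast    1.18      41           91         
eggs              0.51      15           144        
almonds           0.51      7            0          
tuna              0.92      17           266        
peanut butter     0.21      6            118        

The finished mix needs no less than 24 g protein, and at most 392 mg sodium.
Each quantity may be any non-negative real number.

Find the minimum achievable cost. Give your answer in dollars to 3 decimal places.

Treat it as an LP. Let x1 = servings of cheddar, x2 = servings of chicken breast, x3 = servings of eggs, x4 = servings of almonds, x5 = servings of tuna, x6 = servings of peanut butter.
Minimise 0.36x1 + 1.18x2 + 0.51x3 + 0.51x4 + 0.92x5 + 0.21x6 subject to:
  9x1 + 41x2 + 15x3 + 7x4 + 17x5 + 6x6 ≥ 24   (protein)
  231x1 + 91x2 + 144x3 + 266x5 + 118x6 ≤ 392   (sodium)
  x1, x2, x3, x4, x5, x6 ≥ 0.
The minimum-cost mix takes nothing from cheddar, eggs, almonds, tuna, peanut butter — only chicken breast. The protein requirement is met with equality.
Optimal quantities: chicken breast = 0.5854 servings.
Cost = 1.18·0.5854 = 0.69077.

$0.691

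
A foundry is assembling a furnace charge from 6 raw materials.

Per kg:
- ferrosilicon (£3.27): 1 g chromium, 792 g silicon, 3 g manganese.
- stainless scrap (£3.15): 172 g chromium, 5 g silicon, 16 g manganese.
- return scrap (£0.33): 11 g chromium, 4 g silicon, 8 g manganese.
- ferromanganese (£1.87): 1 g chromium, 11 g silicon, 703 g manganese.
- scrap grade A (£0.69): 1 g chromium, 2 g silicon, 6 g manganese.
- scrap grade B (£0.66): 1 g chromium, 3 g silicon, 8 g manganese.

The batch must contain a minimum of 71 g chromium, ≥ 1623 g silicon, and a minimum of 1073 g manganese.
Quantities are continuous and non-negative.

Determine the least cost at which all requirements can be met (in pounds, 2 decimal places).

£10.68

Treat it as an LP. Let x1 = kg of ferrosilicon, x2 = kg of stainless scrap, x3 = kg of return scrap, x4 = kg of ferromanganese, x5 = kg of scrap grade A, x6 = kg of scrap grade B.
Minimise 3.27x1 + 3.15x2 + 0.33x3 + 1.87x4 + 0.69x5 + 0.66x6 s.t.:
  1x1 + 172x2 + 11x3 + 1x4 + 1x5 + 1x6 ≥ 71   (chromium)
  792x1 + 5x2 + 4x3 + 11x4 + 2x5 + 3x6 ≥ 1623   (silicon)
  3x1 + 16x2 + 8x3 + 703x4 + 6x5 + 8x6 ≥ 1073   (manganese)
  x1, x2, x3, x4, x5, x6 ≥ 0.
The optimal basis is {ferrosilicon, stainless scrap, ferromanganese}; return scrap, scrap grade A, scrap grade B drop out. The chromium, silicon, manganese requirements are met with equality.
Solving gives x1 = 2.026, x2 = 0.3922, x4 = 1.509.
Hence cost = 3.27·2.026 + 3.15·0.3922 + 1.87·1.509 = £10.6823.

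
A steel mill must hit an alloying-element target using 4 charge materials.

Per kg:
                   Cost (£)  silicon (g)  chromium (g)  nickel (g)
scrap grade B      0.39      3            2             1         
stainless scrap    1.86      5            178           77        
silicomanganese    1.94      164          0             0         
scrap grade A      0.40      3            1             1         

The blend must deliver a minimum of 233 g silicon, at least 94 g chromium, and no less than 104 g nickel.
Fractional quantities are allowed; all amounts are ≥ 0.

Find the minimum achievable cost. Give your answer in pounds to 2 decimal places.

£5.19

Treat it as an LP. Let x1 = kg of scrap grade B, x2 = kg of stainless scrap, x3 = kg of silicomanganese, x4 = kg of scrap grade A.
Minimise 0.39x1 + 1.86x2 + 1.94x3 + 0.4x4 with:
  3x1 + 5x2 + 164x3 + 3x4 ≥ 233   (silicon)
  2x1 + 178x2 + 1x4 ≥ 94   (chromium)
  1x1 + 77x2 + 1x4 ≥ 104   (nickel)
  x1, x2, x3, x4 ≥ 0.
The minimum-cost mix takes nothing from scrap grade B, scrap grade A — only stainless scrap, silicomanganese. Binding constraints: silicon and nickel.
That vertex is x2 = 1.351, x3 = 1.38.
Hence cost = 1.86·1.351 + 1.94·1.38 = £5.1901.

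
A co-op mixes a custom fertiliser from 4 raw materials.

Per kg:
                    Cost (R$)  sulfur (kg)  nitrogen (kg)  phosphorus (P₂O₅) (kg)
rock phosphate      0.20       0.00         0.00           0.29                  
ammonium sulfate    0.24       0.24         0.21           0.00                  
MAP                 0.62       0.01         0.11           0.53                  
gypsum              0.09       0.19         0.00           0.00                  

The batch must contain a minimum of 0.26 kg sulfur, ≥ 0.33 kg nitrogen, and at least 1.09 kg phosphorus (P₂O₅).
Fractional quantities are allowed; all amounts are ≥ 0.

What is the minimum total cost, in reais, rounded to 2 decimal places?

R$1.13

This is a linear program. Let x1 = kg of rock phosphate, x2 = kg of ammonium sulfate, x3 = kg of MAP, x4 = kg of gypsum.
Minimize 0.2x1 + 0.24x2 + 0.62x3 + 0.09x4 s.t.:
  0.24x2 + 0.01x3 + 0.19x4 ≥ 0.26   (sulfur)
  0.21x2 + 0.11x3 ≥ 0.33   (nitrogen)
  0.29x1 + 0.53x3 ≥ 1.09   (phosphorus (P₂O₅))
  x1, x2, x3, x4 ≥ 0.
At the optimum only rock phosphate, ammonium sulfate are positive (MAP, gypsum = 0). There the nitrogen and phosphorus (P₂O₅) constraints are tight.
That vertex is x1 = 3.759, x2 = 1.571.
Total cost: 0.2·3.759 + 0.24·1.571 = 1.1288.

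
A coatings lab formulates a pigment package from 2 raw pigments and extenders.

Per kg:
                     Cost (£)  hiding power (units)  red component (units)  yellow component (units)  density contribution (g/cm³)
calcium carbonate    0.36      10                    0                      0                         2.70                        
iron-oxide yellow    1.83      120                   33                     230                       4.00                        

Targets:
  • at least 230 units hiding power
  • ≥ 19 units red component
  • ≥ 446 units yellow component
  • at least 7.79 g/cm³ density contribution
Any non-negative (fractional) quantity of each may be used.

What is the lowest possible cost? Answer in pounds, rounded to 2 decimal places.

£3.55

Set it up as a linear program. Let x1 = kg of calcium carbonate, x2 = kg of iron-oxide yellow.
Minimise 0.36x1 + 1.83x2 with:
  10x1 + 120x2 ≥ 230   (hiding power)
  33x2 ≥ 19   (red component)
  230x2 ≥ 446   (yellow component)
  2.7x1 + 4x2 ≥ 7.79   (density contribution)
  x1, x2 ≥ 0.
Both inputs are positive at the optimum. The yellow component and density contribution requirements are met with equality.
So calcium carbonate = 0.0124 kg, iron-oxide yellow = 1.939 kg.
Objective = 0.36·0.0124 + 1.83·1.939 = 3.5528.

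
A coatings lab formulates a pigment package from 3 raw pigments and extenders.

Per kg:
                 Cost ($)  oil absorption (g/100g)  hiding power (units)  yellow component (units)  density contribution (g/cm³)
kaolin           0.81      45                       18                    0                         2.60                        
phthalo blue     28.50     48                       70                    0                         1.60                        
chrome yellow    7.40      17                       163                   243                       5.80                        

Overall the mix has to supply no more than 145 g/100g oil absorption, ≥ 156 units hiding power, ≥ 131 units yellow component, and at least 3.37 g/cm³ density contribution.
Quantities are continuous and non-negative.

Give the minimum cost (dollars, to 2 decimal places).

Set it up as a linear program. Let x1 = kg of kaolin, x2 = kg of phthalo blue, x3 = kg of chrome yellow.
Minimise 0.81x1 + 28.5x2 + 7.4x3 s.t.:
  45x1 + 48x2 + 17x3 ≤ 145   (oil absorption)
  18x1 + 70x2 + 163x3 ≥ 156   (hiding power)
  243x3 ≥ 131   (yellow component)
  2.6x1 + 1.6x2 + 5.8x3 ≥ 3.37   (density contribution)
  x1, x2, x3 ≥ 0.
The optimal basis is {kaolin, chrome yellow}; phthalo blue drops out. Binding constraints: oil absorption and hiding power.
Optimal quantities: kaolin = 2.985 kg, chrome yellow = 0.6274 kg.
Total cost: 0.81·2.985 + 7.4·0.6274 = 7.0606.

$7.06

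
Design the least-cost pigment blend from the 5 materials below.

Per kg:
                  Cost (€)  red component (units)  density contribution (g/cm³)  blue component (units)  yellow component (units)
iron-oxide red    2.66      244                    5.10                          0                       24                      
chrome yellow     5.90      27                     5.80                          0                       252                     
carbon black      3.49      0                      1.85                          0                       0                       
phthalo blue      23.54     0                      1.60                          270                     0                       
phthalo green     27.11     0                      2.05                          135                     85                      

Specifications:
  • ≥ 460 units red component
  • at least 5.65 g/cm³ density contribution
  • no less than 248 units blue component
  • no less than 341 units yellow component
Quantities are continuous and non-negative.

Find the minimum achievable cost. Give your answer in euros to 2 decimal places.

€33.29

This is a linear program. Let x1 = kg of iron-oxide red, x2 = kg of chrome yellow, x3 = kg of carbon black, x4 = kg of phthalo blue, x5 = kg of phthalo green.
Minimize 2.66x1 + 5.9x2 + 3.49x3 + 23.54x4 + 27.11x5 s.t.:
  244x1 + 27x2 ≥ 460   (red component)
  5.1x1 + 5.8x2 + 1.85x3 + 1.6x4 + 2.05x5 ≥ 5.65   (density contribution)
  270x4 + 135x5 ≥ 248   (blue component)
  24x1 + 252x2 + 85x5 ≥ 341   (yellow component)
  x1, x2, x3, x4, x5 ≥ 0.
The cheapest feasible vertex uses only iron-oxide red, chrome yellow, phthalo blue; carbon black, phthalo green are not used. Binding constraints: red component, blue component, yellow component.
Solving gives x1 = 1.754, x2 = 1.1861, x4 = 0.91852.
Cost = 2.66·1.754 + 5.9·1.1861 + 23.54·0.91852 = 33.2856.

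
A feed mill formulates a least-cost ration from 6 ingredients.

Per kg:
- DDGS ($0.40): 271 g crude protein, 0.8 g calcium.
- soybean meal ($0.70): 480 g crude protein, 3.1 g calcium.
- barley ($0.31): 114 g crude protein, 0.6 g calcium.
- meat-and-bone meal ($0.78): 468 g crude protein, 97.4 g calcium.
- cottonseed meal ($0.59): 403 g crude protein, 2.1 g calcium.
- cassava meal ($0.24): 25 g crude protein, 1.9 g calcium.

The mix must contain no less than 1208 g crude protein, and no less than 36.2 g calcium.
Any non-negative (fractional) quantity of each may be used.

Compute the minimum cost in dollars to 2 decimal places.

$1.79

Let x1 = kg of DDGS, x2 = kg of soybean meal, x3 = kg of barley, x4 = kg of meat-and-bone meal, x5 = kg of cottonseed meal, x6 = kg of cassava meal.
min 0.4x1 + 0.7x2 + 0.31x3 + 0.78x4 + 0.59x5 + 0.24x6 subject to:
  271x1 + 480x2 + 114x3 + 468x4 + 403x5 + 25x6 ≥ 1208   (crude protein)
  0.8x1 + 3.1x2 + 0.6x3 + 97.4x4 + 2.1x5 + 1.9x6 ≥ 36.2   (calcium)
  x1, x2, x3, x4, x5, x6 ≥ 0.
The cheapest feasible vertex uses only soybean meal, meat-and-bone meal; DDGS, barley, cottonseed meal, cassava meal are not used. The crude protein and calcium requirements are met with equality.
So soybean meal = 2.223 kg, meat-and-bone meal = 0.3009 kg.
Total cost: 0.7·2.223 + 0.78·0.3009 = 1.7908.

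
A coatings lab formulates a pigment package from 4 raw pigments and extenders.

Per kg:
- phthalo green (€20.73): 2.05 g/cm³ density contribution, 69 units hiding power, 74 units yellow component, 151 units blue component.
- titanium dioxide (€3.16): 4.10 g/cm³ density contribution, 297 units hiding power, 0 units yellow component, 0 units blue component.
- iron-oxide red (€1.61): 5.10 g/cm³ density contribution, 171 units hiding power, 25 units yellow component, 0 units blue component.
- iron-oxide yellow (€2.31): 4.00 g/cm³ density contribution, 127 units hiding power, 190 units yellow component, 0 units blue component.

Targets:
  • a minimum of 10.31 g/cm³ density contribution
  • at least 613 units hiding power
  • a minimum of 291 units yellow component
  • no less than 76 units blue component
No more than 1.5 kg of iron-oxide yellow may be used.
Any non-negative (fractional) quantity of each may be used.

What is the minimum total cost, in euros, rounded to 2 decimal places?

Let x1 = kg of phthalo green, x2 = kg of titanium dioxide, x3 = kg of iron-oxide red, x4 = kg of iron-oxide yellow.
Minimise 20.73x1 + 3.16x2 + 1.61x3 + 2.31x4 with:
  2.05x1 + 4.1x2 + 5.1x3 + 4x4 ≥ 10.31   (density contribution)
  69x1 + 297x2 + 171x3 + 127x4 ≥ 613   (hiding power)
  74x1 + 25x3 + 190x4 ≥ 291   (yellow component)
  151x1 ≥ 76   (blue component)
  x4 ≤ 1.5
  x1, x2, x3, x4 ≥ 0.
The minimum-cost mix takes nothing from titanium dioxide — only phthalo green, iron-oxide red, iron-oxide yellow. Binding constraints: hiding power, yellow component, blue component.
Solving gives x1 = 0.5033, x3 = 2.649, x4 = 0.987.
Objective = 20.73·0.5033 + 1.61·2.649 + 2.31·0.987 = 16.9783.

€16.98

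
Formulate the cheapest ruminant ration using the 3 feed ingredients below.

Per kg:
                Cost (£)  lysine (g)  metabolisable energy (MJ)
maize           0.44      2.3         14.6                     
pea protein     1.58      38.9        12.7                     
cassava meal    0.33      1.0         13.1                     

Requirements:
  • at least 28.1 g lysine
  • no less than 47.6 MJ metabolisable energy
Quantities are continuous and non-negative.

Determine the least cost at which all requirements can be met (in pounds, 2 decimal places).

£2.01

This is a linear program. Let x1 = kg of maize, x2 = kg of pea protein, x3 = kg of cassava meal.
min 0.44x1 + 1.58x2 + 0.33x3 s.t.:
  2.3x1 + 38.9x2 + 1x3 ≥ 28.1   (lysine)
  14.6x1 + 12.7x2 + 13.1x3 ≥ 47.6   (metabolisable energy)
  x1, x2, x3 ≥ 0.
At the optimum only pea protein, cassava meal are positive (maize = 0). Binding constraints: lysine and metabolisable energy.
So pea protein = 0.645 kg, cassava meal = 3.008 kg.
Hence cost = 1.58·0.645 + 0.33·3.008 = £2.0117.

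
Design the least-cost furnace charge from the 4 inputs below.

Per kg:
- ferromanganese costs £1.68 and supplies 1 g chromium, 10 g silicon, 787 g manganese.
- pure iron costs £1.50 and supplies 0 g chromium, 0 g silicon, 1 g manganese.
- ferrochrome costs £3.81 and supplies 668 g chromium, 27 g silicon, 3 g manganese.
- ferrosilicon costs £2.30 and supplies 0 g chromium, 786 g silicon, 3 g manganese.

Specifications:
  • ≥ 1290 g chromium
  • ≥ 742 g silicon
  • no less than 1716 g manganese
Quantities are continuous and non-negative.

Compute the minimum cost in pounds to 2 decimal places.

£12.95

Let x1 = kg of ferromanganese, x2 = kg of pure iron, x3 = kg of ferrochrome, x4 = kg of ferrosilicon.
Minimize 1.68x1 + 1.5x2 + 3.81x3 + 2.3x4 subject to:
  1x1 + 668x3 ≥ 1290   (chromium)
  10x1 + 27x3 + 786x4 ≥ 742   (silicon)
  787x1 + 1x2 + 3x3 + 3x4 ≥ 1716   (manganese)
  x1, x2, x3, x4 ≥ 0.
The minimum-cost mix takes nothing from pure iron — only ferromanganese, ferrochrome, ferrosilicon. The chromium, silicon, manganese requirements are met with equality.
That vertex is x1 = 2.17, x3 = 1.928, x4 = 0.8502.
Total cost: 1.68·2.17 + 3.81·1.928 + 2.3·0.8502 = 12.9467.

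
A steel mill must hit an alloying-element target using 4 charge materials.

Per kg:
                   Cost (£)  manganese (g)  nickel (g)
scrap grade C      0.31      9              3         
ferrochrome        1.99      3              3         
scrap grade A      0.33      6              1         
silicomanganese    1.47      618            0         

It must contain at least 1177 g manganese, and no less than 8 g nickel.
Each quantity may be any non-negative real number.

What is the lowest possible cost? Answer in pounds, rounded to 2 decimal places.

£3.57

Let x1 = kg of scrap grade C, x2 = kg of ferrochrome, x3 = kg of scrap grade A, x4 = kg of silicomanganese.
min 0.31x1 + 1.99x2 + 0.33x3 + 1.47x4 s.t.:
  9x1 + 3x2 + 6x3 + 618x4 ≥ 1177   (manganese)
  3x1 + 3x2 + 1x3 ≥ 8   (nickel)
  x1, x2, x3, x4 ≥ 0.
The optimal basis is {scrap grade C, silicomanganese}; ferrochrome, scrap grade A drop out. Binding constraints: manganese and nickel.
Solving gives x1 = 2.667, x4 = 1.866.
Cost = 0.31·2.667 + 1.47·1.866 = 3.5698.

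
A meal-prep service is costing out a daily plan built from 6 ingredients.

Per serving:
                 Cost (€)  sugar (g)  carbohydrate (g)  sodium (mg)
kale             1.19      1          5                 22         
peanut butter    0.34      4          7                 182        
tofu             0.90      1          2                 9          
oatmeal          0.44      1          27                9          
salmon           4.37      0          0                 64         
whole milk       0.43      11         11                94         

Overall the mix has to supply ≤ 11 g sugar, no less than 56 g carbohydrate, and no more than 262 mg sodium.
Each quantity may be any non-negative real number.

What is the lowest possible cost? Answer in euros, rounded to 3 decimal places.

€0.913

This is a linear program. Let x1 = servings of kale, x2 = servings of peanut butter, x3 = servings of tofu, x4 = servings of oatmeal, x5 = servings of salmon, x6 = servings of whole milk.
min 1.19x1 + 0.34x2 + 0.9x3 + 0.44x4 + 4.37x5 + 0.43x6 with:
  1x1 + 4x2 + 1x3 + 1x4 + 11x6 ≤ 11   (sugar)
  5x1 + 7x2 + 2x3 + 27x4 + 11x6 ≥ 56   (carbohydrate)
  22x1 + 182x2 + 9x3 + 9x4 + 64x5 + 94x6 ≤ 262   (sodium)
  x1, x2, x3, x4, x5, x6 ≥ 0.
The optimal basis is {oatmeal}; kale, peanut butter, tofu, salmon, whole milk drop out. There the carbohydrate constraint is tight.
Optimal quantities: oatmeal = 2.074 servings.
Cost = 0.44·2.074 = 0.91256.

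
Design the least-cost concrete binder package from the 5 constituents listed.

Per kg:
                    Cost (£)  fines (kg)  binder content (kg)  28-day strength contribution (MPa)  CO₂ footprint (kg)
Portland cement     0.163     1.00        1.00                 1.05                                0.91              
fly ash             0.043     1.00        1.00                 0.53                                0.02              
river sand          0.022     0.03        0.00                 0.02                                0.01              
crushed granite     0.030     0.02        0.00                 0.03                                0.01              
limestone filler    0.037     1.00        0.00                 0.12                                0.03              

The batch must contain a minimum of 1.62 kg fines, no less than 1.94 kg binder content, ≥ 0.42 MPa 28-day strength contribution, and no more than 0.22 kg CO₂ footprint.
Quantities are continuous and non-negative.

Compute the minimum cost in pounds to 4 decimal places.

£0.0834

Let x1 = kg of Portland cement, x2 = kg of fly ash, x3 = kg of river sand, x4 = kg of crushed granite, x5 = kg of limestone filler.
Minimize 0.163x1 + 0.043x2 + 0.022x3 + 0.03x4 + 0.037x5 subject to:
  1x1 + 1x2 + 0.03x3 + 0.02x4 + 1x5 ≥ 1.62   (fines)
  1x1 + 1x2 ≥ 1.94   (binder content)
  1.05x1 + 0.53x2 + 0.02x3 + 0.03x4 + 0.12x5 ≥ 0.42   (28-day strength contribution)
  0.91x1 + 0.02x2 + 0.01x3 + 0.01x4 + 0.03x5 ≤ 0.22   (CO₂ footprint)
  x1, x2, x3, x4, x5 ≥ 0.
The optimal basis is {fly ash}; Portland cement, river sand, crushed granite, limestone filler drop out. Binding constraint: binder content.
Solving gives x2 = 1.94.
Cost = 0.043·1.94 = 0.083420.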